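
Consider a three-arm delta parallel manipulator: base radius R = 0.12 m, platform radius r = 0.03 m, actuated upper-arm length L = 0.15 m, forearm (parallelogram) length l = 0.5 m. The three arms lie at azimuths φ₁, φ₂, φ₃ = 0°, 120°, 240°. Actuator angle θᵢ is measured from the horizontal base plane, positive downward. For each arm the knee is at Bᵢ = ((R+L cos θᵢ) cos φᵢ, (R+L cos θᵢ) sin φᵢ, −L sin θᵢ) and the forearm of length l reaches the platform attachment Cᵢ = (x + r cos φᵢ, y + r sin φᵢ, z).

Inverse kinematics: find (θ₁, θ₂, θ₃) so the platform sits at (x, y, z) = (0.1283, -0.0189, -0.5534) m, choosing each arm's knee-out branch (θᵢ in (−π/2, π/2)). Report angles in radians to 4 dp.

rotate P by −φ1: (0.1283, -0.0189, -0.5534)
  A=-0.0383, B=-0.5534, C=(l²−L²−A²−y'²−z²)/(2L)=-0.2686
  √(A²+B²)=0.5547;  θ1 = -1.6399+2.0762 ≈ 0.4363
φ2=120.0° → target in arm frame (-0.0805, -0.1017)
  A=0.1705, B=-0.5534, C=(l²−L²−A²−y'²−z²)/(2L)=-0.3939
  γ=atan2(-0.5534,0.1705)=-1.2719;  ψ=arccos(-0.6802)=2.3188;  θ2=γ+ψ≈1.0469
rotate P by −φ3: (-0.0478, 0.1206, -0.5534)
  A cos θ + B sin θ = C:  0.1378·cos θ + -0.5534·sin θ = -0.3742
  γ=atan2(-0.5534,0.1378)=-1.3268;  ψ=arccos(-0.6562)=2.2866;  θ3=γ+ψ≈0.9598

θ₁ = 0.4363, θ₂ = 1.0469, θ₃ = 0.9598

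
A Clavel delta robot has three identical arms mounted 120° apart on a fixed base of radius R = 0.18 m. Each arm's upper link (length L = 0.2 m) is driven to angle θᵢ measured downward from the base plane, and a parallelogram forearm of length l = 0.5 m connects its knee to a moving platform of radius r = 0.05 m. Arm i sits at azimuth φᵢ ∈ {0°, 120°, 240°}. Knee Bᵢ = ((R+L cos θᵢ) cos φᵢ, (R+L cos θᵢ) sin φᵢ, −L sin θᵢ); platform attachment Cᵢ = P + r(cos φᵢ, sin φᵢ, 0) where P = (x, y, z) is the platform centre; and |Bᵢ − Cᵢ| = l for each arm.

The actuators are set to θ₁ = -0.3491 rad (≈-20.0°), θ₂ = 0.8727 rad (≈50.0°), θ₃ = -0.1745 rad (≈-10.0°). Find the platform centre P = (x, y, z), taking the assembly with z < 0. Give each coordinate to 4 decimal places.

(0.1163, -0.1590, -0.3606)

φ1=0.0°: virtual centre (0.3179, 0.0000, 0.0684), radius l
arm 2 at φ=120.0°: ρ2 = 0.2586;  O2 = (-0.1293, 0.2239, -0.1532)
arm 3 at φ=240.0°: ρ3 = 0.3270;  O3 = (-0.1635, -0.2832, 0.0347)
eliminate P² terms by subtracting sphere 1 from 2 and 3
plane₁₂: -0.8944x+0.4478y+-0.4432z = -0.0154
Cramer: x(z) = 0.0082-0.2999z;  y(z) = -0.0181+0.3909z
into |P−O₁|² = l²: 1.2427z² + 0.0348z + -0.1491 = 0;  Δ = 0.7421;  z = -0.3606 or 0.3326 → z<0 root = -0.3606
x = 0.1163, y = -0.1590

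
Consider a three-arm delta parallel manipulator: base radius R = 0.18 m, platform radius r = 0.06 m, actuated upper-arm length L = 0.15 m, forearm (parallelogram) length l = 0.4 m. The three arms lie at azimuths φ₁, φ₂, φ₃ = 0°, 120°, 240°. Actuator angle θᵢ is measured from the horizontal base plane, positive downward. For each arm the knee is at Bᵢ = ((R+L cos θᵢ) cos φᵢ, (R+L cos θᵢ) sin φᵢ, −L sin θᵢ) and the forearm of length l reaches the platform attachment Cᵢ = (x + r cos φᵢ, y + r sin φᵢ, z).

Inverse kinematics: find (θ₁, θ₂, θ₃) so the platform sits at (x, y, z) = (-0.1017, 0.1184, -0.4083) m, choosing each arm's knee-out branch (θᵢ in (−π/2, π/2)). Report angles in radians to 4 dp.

θ₁ = 1.2220, θ₂ = 0.1747, θ₃ = 1.0477

rotate P by −φ1: (-0.1017, 0.1184, -0.4083)
  A=0.2217, B=-0.4083, C=(l²−L²−A²−y'²−z²)/(2L)=-0.3079
  θ1 = atan2(B,A) + arccos(C/0.4646) = 1.2220
arm 2 (φ=120.0°): x'=0.1534, y'=0.0289
  A cos θ + B sin θ = C:  -0.0334·cos θ + -0.4083·sin θ = -0.1039
  γ=atan2(-0.4083,-0.0334)=-1.6524;  ψ=arccos(-0.2535)=1.8271;  θ2=γ+ψ≈0.1747
arm 3 (φ=240.0°): x'=-0.0517, y'=-0.1473
  e−x'=0.1717;  (l²−L²−(e−x')²−y'²−z²)/2L = -0.2679
  γ=atan2(-0.4083,0.1717)=-1.1727;  ψ=arccos(-0.6049)=2.2204;  θ3=γ+ψ≈1.0477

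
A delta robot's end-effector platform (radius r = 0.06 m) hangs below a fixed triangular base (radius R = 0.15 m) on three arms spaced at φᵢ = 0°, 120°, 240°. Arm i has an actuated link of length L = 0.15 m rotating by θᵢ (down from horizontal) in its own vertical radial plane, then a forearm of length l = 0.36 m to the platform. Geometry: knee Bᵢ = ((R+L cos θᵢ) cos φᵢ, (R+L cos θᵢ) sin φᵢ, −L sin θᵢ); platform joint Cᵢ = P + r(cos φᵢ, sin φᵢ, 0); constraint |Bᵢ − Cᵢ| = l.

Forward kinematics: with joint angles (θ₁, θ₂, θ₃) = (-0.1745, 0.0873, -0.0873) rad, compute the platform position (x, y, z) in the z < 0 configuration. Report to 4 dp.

(0.0184, -0.0163, -0.2590)

arm 1 at φ=0.0°: e+L cos θ1 = 0.2377;  centre 1 = (0.2377, 0.0000, 0.0260)
centre 2 = (0.2394·cos120.0°, 0.2394·sin120.0°, -0.0131) = (-0.1197, 0.2074, -0.0131)
φ3=240.0°: virtual centre (-0.1197, -0.2074, 0.0131), radius l
eliminate P² terms by subtracting sphere 1 from 2 and 3
linear system: -0.7149x+0.4147y = 0.0003−-0.0782z; -0.7149x+-0.4147y = 0.0003−-0.0259z
Cramer: x(z) = -0.0004-0.0729z;  y(z) = 0.0000+0.0631z
into |P−centre ₁|² = l²: 1.0093z² + -0.0174z + -0.0722 = 0;  Δ = 0.2918;  z = -0.2590 or 0.2762 → z<0 root = -0.2590
x = 0.0184, y = -0.0163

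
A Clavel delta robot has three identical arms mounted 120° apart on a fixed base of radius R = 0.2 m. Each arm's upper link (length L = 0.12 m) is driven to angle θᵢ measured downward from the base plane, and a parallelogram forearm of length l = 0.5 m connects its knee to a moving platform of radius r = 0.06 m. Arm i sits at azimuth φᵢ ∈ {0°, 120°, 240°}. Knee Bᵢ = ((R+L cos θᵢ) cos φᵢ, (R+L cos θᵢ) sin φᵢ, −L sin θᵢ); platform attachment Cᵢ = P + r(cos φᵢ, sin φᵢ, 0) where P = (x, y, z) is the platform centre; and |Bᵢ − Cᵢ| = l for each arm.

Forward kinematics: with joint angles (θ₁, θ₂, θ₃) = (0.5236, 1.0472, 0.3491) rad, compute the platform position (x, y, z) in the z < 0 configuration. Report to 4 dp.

centre 1 = (0.2439·cos0.0°, 0.2439·sin0.0°, -0.0600) = (0.2439, 0.0000, -0.0600)
φ2=120.0°: virtual centre (-0.1000, 0.1732, -0.1039), radius l
φ3=240.0°: virtual centre (-0.1264, -0.2189, -0.0410), radius l
|centre ₂|²−|centre ₁|² = -0.0123;  |centre ₃|²−|centre ₁|² = 0.0025
plane₁₂: -0.6878x+0.3464y+-0.0878z = -0.0123
det = 0.5577;  x = 0.0081+-0.0454z,  y = -0.0194+0.1634z
quadratic in z: (1.0288)z²+(0.1351)z+(-0.1904)=0, √Δ=0.8955 → z ∈ {-0.5009, 0.3696}; z = -0.5009 (taking z<0)
x = 0.0309, y = -0.1012

(0.0309, -0.1012, -0.5009)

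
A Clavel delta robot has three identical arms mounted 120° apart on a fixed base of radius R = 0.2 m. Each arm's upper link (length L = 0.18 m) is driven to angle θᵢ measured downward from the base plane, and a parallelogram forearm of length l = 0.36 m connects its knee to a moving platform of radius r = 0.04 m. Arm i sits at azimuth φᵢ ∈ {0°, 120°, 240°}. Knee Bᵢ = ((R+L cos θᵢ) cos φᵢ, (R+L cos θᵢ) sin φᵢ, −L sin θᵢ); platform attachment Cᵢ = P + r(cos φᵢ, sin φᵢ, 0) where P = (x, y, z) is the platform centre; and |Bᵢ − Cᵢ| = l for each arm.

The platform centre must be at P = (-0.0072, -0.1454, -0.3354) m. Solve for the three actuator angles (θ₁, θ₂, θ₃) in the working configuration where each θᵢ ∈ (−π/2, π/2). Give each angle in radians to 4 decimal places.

rotate P by −φ1: (-0.0072, -0.1454, -0.3354)
  e−x'=0.1672;  (l²−L²−(e−x')²−y'²−z²)/2L = -0.1789
  θ1 = atan2(B,A) + arccos(C/0.3748) = 0.9600
rotate P by −φ2: (-0.1223, 0.0789, -0.3354)
  A cos θ + B sin θ = C:  0.2823·cos θ + -0.3354·sin θ = -0.2812
  θ2 = atan2(B,A) + arccos(C/0.4384) = 1.3960
arm 3 (φ=240.0°): x'=0.1295, y'=0.0665
  A=0.0305, B=-0.3354, C=(l²−L²−A²−y'²−z²)/(2L)=-0.0573
  √(A²+B²)=0.3368;  θ3 = -1.4802+1.7419 ≈ 0.2617

θ₁ = 0.9600, θ₂ = 1.3960, θ₃ = 0.2617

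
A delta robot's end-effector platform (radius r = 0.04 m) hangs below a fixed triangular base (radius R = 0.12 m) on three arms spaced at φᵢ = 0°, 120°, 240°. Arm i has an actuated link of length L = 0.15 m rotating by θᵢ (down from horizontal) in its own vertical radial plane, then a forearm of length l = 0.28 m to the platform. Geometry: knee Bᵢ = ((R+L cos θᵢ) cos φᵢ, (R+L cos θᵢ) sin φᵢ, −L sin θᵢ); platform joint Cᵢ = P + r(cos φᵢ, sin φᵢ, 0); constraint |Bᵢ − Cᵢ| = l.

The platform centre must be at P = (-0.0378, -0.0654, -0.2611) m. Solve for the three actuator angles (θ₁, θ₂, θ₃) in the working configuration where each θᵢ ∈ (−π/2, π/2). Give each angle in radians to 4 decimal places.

θ₁ = 0.7858, θ₂ = 0.7855, θ₃ = 0.1747

rotate P by −φ1: (-0.0378, -0.0654, -0.2611)
  A=0.1178, B=-0.2611, C=(l²−L²−A²−y'²−z²)/(2L)=-0.1014
  θ1 = atan2(B,A) + arccos(C/0.2864) = 0.7858
φ2=120.0° → target in arm frame (-0.0377, 0.0654)
  A=0.1177, B=-0.2611, C=(l²−L²−A²−y'²−z²)/(2L)=-0.1014
  γ=atan2(-0.2611,0.1177)=-1.1472;  ψ=arccos(-0.3540)=1.9326;  θ2=γ+ψ≈0.7855
rotate P by −φ3: (0.0755, 0.0000, -0.2611)
  e−x'=0.0045;  (l²−L²−(e−x')²−y'²−z²)/2L = -0.0410
  θ3 = atan2(B,A) + arccos(C/0.2611) = 0.1747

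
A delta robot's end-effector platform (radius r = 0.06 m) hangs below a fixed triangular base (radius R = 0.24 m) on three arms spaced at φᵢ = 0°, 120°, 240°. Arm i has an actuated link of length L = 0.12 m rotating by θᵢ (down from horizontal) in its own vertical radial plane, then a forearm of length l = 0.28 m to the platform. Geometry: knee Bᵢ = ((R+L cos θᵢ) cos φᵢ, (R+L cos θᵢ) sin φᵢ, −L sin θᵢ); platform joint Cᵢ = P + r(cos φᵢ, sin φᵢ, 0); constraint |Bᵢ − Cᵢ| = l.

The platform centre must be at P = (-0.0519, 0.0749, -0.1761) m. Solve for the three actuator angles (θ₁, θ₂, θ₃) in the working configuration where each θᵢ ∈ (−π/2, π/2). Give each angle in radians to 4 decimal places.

θ₁ = 1.3087, θ₂ = -0.0866, θ₃ = 1.2214

arm 1 (φ=0.0°): x'=-0.0519, y'=0.0749
  A=0.2319, B=-0.1761, C=(l²−L²−A²−y'²−z²)/(2L)=-0.1100
  γ=atan2(-0.1761,0.2319)=-0.6495;  ψ=arccos(-0.3777)=1.9582;  θ1=γ+ψ≈1.3087
rotate P by −φ2: (0.0908, 0.0075, -0.1761)
  A cos θ + B sin θ = C:  0.0892·cos θ + -0.1761·sin θ = 0.1041
  γ=atan2(-0.1761,0.0892)=-1.1020;  ψ=arccos(0.5273)=1.0154;  θ2=γ+ψ≈-0.0866
arm 3 (φ=240.0°): x'=-0.0389, y'=-0.0824
  e−x'=0.2189;  (l²−L²−(e−x')²−y'²−z²)/2L = -0.0905
  √(A²+B²)=0.2810;  θ3 = -0.6774+1.8988 ≈ 1.2214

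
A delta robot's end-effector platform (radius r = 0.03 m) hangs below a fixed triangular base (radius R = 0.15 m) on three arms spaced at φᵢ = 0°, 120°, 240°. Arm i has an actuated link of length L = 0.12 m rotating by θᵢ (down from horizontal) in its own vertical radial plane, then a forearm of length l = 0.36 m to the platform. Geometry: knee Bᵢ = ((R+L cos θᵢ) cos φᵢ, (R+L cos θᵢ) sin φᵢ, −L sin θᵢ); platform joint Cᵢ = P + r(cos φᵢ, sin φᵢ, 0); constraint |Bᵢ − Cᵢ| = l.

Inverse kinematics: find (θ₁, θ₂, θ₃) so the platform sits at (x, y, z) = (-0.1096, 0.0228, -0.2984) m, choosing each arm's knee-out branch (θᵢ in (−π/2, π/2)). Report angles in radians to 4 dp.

θ₁ = 0.9602, θ₂ = -0.0874, θ₃ = 0.1746

φ1=0.0° → target in arm frame (-0.1096, 0.0228)
  e−x'=0.2296;  (l²−L²−(e−x')²−y'²−z²)/2L = -0.1128
  θ1 = atan2(B,A) + arccos(C/0.3765) = 0.9602
φ2=120.0° → target in arm frame (0.0745, 0.0835)
  A=0.0455, B=-0.2984, C=(l²−L²−A²−y'²−z²)/(2L)=0.0713
  θ2 = atan2(B,A) + arccos(C/0.3018) = -0.0874
φ3=240.0° → target in arm frame (0.0351, -0.1063)
  A=0.0849, B=-0.2984, C=(l²−L²−A²−y'²−z²)/(2L)=0.0318
  γ=atan2(-0.2984,0.0849)=-1.2935;  ψ=arccos(0.1026)=1.4680;  θ3=γ+ψ≈0.1746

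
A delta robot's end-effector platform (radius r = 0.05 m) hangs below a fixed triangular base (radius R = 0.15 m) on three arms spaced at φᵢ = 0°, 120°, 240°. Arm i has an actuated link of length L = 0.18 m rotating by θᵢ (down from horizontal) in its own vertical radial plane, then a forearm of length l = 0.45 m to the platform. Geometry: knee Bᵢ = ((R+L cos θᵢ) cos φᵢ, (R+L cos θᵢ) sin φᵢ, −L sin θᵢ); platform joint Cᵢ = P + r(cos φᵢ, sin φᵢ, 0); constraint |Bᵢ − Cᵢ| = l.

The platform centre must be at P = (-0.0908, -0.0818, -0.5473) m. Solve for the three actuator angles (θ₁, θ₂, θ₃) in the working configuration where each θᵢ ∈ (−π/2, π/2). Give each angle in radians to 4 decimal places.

arm 1 (φ=0.0°): x'=-0.0908, y'=-0.0818
  A cos θ + B sin θ = C:  0.1908·cos θ + -0.5473·sin θ = -0.4793
  γ=atan2(-0.5473,0.1908)=-1.2354;  ψ=arccos(-0.8269)=2.5443;  θ1=γ+ψ≈1.3090
rotate P by −φ2: (-0.0254, 0.1195, -0.5473)
  A cos θ + B sin θ = C:  0.1254·cos θ + -0.5473·sin θ = -0.4429
  γ=atan2(-0.5473,0.1254)=-1.3455;  ψ=arccos(-0.7889)=2.4798;  θ2=γ+ψ≈1.1343
rotate P by −φ3: (0.1162, -0.0377, -0.5473)
  A=-0.0162, B=-0.5473, C=(l²−L²−A²−y'²−z²)/(2L)=-0.3642
  √(A²+B²)=0.5475;  θ3 = -1.6005+2.2986 ≈ 0.6981

θ₁ = 1.3090, θ₂ = 1.1343, θ₃ = 0.6981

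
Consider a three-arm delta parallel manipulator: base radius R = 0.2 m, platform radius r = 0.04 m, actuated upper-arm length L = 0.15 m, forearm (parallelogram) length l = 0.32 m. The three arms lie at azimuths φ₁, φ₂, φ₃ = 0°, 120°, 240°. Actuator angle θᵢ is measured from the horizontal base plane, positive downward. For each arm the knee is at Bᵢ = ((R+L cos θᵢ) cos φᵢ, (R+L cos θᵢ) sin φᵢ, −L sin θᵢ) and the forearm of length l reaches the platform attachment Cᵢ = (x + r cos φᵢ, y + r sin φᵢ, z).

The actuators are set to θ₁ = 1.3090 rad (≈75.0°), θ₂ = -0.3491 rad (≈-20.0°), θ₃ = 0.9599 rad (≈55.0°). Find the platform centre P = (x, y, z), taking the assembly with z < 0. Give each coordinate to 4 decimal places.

arm 1 at φ=0.0°: (R−r)+L cos θ1 = 0.1988;  O1 = (0.1988, 0.0000, -0.1449)
φ2=120.0°: virtual centre (-0.1505, 0.2606, 0.0513), radius l
O3 = (0.2460·cos240.0°, 0.2460·sin240.0°, -0.1229) = (-0.1230, -0.2131, -0.1229)
|O₂|²−|O₁|² = 0.0327;  |O₃|²−|O₁|² = 0.0151
[-0.6986 0.5213 0.3924]·P = 0.0327;  [-0.6437 -0.4262 0.0440]·P = 0.0151
det = 0.6332;  x = -0.0344+0.3003z,  y = 0.0166+-0.3503z
into |P−O₁|² = l²: 1.2129z² + 0.1381z + -0.0267 = 0;  Δ = 0.1487;  z = -0.2159 or 0.1021 → z<0 root = -0.2159
x = -0.0993, y = 0.0922

(-0.0993, 0.0922, -0.2159)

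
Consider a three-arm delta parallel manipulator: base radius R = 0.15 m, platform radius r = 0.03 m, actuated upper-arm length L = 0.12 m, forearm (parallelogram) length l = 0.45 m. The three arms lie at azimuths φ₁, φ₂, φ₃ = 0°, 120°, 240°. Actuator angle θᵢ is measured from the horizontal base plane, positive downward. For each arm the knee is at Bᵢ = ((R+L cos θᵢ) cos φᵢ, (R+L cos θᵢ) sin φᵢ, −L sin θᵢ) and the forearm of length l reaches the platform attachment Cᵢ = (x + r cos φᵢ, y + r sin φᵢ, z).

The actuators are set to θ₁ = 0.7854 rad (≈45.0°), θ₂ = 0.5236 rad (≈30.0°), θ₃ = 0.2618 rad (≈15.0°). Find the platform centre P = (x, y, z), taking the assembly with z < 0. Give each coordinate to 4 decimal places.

(-0.0635, -0.0350, -0.4444)

φ1=0.0°: virtual centre (0.2049, 0.0000, -0.0849), radius l
φ2=120.0°: virtual centre (-0.1120, 0.1939, -0.0600), radius l
S3 = (0.2359·cos240.0°, 0.2359·sin240.0°, -0.0311) = (-0.1180, -0.2043, -0.0311)
subtract pairs → two planes through P
[-0.6336 0.3878 0.0497]·P = 0.0046;  [-0.6456 -0.4086 0.1076]·P = 0.0075
Cramer: x(z) = -0.0093+0.1218z;  y(z) = -0.0035+0.0708z
quadratic in z: (1.0199)z²+(0.1170)z+(-0.1494)=0, √Δ=0.7894 → z ∈ {-0.4444, 0.3296}; z = -0.4444 (taking z<0)
x = -0.0635, y = -0.0350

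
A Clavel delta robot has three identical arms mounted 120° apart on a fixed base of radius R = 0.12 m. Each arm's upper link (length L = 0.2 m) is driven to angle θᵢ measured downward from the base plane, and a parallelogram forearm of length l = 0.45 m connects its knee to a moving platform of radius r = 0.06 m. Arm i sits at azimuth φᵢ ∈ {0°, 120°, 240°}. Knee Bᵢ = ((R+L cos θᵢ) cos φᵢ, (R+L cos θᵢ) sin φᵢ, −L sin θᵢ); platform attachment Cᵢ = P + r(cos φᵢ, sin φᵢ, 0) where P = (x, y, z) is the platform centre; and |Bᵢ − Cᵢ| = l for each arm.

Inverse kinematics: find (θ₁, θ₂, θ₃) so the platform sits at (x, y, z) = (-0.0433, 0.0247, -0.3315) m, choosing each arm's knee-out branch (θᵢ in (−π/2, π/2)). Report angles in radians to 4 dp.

φ1=0.0° → target in arm frame (-0.0433, 0.0247)
  A cos θ + B sin θ = C:  0.1033·cos θ + -0.3315·sin θ = 0.1033
  √(A²+B²)=0.3472;  θ1 = -1.2687+1.2687 ≈ -0.0001
φ2=120.0° → target in arm frame (0.0430, 0.0251)
  A=0.0170, B=-0.3315, C=(l²−L²−A²−y'²−z²)/(2L)=0.1292
  √(A²+B²)=0.3319;  θ2 = -1.5197+1.1709 ≈ -0.3487
arm 3 (φ=240.0°): x'=0.0003, y'=-0.0498
  A cos θ + B sin θ = C:  0.0597·cos θ + -0.3315·sin θ = 0.1164
  θ3 = atan2(B,A) + arccos(C/0.3368) = -0.1745

θ₁ = -0.0001, θ₂ = -0.3487, θ₃ = -0.1745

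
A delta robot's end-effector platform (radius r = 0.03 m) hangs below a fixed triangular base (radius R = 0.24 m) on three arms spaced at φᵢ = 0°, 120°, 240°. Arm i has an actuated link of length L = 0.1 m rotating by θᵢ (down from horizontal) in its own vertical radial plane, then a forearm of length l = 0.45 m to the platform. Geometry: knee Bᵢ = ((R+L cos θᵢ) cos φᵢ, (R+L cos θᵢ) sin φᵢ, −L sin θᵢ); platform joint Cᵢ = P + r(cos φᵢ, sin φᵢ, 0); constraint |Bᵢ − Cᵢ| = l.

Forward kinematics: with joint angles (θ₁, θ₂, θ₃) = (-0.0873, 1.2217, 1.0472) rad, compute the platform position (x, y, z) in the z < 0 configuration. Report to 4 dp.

(0.1185, -0.0165, -0.3983)

centre 1 = (0.3096·cos0.0°, 0.3096·sin0.0°, 0.0087) = (0.3096, 0.0000, 0.0087)
φ2=120.0°: virtual centre (-0.1221, 0.2115, -0.0940), radius l
arm 3 at φ=240.0°: ρ3 = 0.2600;  centre 3 = (-0.1300, -0.2252, -0.0866)
subtract pairs → two planes through P
[-0.8634 0.4230 -0.2054]·P = -0.0275;  [-0.8792 -0.4503 -0.1906]·P = -0.0208
det = 0.7607;  x = 0.0279+-0.2276z,  y = -0.0081+0.0210z
sphere 1 gives Az²+Bz+C=0 with A=1.0522, B=0.1105, C=-0.1230;  B²−4AC=0.5298;  roots -0.3983, 0.2934;  negative root z = -0.3983
x = 0.1185, y = -0.0165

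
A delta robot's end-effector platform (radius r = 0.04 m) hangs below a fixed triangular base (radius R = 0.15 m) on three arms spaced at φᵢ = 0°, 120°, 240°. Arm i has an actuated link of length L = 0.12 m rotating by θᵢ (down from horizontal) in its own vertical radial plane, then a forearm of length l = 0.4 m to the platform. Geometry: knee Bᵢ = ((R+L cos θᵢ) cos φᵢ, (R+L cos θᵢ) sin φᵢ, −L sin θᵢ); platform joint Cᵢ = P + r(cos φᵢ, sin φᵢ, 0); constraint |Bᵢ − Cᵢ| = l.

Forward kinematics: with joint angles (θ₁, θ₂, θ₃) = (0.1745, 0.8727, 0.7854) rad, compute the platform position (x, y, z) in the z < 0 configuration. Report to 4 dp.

arm 1 at φ=0.0°: ρ1 = 0.2282;  S1 = (0.2282, 0.0000, -0.0208)
S2 = (0.1871·cos120.0°, 0.1871·sin120.0°, -0.0919) = (-0.0936, 0.1621, -0.0919)
S3 = (0.1949·cos240.0°, 0.1949·sin240.0°, -0.0849) = (-0.0974, -0.1687, -0.0849)
|S₂|²−|S₁|² = -0.0090;  |S₃|²−|S₁|² = -0.0073
[-0.6435 0.3241 -0.1422]·P = -0.0090;  [-0.6512 -0.3375 -0.1280]·P = -0.0073
det = 0.4282;  x = 0.0127+-0.2090z,  y = -0.0027+0.0238z
quadratic in z: (1.0442)z²+(0.1316)z+(-0.1131)=0, √Δ=0.6998 → z ∈ {-0.3981, 0.2721}; z = -0.3981 (taking z<0)
x = 0.0959, y = -0.0122

(0.0959, -0.0122, -0.3981)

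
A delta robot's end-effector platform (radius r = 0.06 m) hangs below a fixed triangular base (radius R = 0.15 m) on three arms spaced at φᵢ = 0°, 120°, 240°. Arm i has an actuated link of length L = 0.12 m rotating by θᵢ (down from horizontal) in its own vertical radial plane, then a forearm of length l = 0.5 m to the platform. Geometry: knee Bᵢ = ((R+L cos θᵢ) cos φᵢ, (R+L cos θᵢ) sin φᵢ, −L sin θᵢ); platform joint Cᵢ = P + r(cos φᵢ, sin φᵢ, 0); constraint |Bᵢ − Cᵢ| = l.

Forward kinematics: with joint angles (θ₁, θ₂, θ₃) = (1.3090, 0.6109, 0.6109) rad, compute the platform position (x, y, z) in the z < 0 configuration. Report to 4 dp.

(-0.1460, 0.0000, -0.5386)

O1 = (0.1211·cos0.0°, 0.1211·sin0.0°, -0.1159) = (0.1211, 0.0000, -0.1159)
arm 2 at φ=120.0°: (R−r)+L cos θ2 = 0.1883;  O2 = (-0.0941, 0.1631, -0.0688)
φ3=240.0°: virtual centre (-0.0941, -0.1631, -0.0688), radius l
subtract pairs → two planes through P
[-0.4304 0.3261 0.0942]·P = 0.0121;  [-0.4304 -0.3261 0.0942]·P = 0.0121
Cramer: x(z) = -0.0281+0.2188z;  y(z) = 0.0000-0.0000z
into |P−O₁|² = l²: 1.0479z² + 0.1666z + -0.2143 = 0;  Δ = 0.9260;  z = -0.5386 or 0.3797 → z<0 root = -0.5386
x = -0.1460, y = 0.0000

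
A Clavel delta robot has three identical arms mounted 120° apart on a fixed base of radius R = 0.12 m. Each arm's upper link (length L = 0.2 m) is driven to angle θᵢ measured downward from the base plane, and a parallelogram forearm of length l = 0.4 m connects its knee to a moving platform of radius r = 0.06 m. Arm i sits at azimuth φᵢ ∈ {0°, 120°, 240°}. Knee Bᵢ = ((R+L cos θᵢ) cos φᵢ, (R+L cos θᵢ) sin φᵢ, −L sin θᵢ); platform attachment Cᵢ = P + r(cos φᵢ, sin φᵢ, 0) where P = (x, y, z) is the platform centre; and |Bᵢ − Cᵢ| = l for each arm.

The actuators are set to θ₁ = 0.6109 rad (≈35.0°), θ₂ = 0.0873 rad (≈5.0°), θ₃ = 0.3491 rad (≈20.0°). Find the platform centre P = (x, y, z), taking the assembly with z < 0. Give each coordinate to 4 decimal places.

(-0.0804, 0.0435, -0.3707)

φ1=0.0°: virtual centre (0.2238, 0.0000, -0.1147), radius l
φ2=120.0°: virtual centre (-0.1296, 0.2245, -0.0174), radius l
arm 3 at φ=240.0°: (R−r)+L cos θ3 = 0.2479;  S3 = (-0.1240, -0.2147, -0.0684)
|S₂|²−|S₁|² = 0.0042;  |S₃|²−|S₁|² = 0.0029
plane₁₂: -0.7069x+0.4490y+0.1946z = 0.0042
det = 0.6159;  x = -0.0051+0.2032z,  y = 0.0015+-0.1134z
quadratic in z: (1.0542)z²+(0.1361)z+(-0.0944)=0, √Δ=0.6456 → z ∈ {-0.3707, 0.2416}; z = -0.3707 (taking z<0)
x = -0.0804, y = 0.0435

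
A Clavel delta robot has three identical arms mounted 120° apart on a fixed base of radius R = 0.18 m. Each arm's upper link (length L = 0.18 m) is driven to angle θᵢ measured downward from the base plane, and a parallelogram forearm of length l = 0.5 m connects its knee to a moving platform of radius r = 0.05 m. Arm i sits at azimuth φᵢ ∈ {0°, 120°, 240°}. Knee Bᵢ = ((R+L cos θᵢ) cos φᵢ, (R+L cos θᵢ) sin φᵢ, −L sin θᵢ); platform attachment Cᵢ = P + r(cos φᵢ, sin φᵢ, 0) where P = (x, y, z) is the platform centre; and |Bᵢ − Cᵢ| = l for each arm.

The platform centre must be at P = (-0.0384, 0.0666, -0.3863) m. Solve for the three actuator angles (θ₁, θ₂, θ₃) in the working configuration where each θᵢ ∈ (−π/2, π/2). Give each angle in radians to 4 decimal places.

θ₁ = 0.1744, θ₂ = -0.3492, θ₃ = 0.1747

rotate P by −φ1: (-0.0384, 0.0666, -0.3863)
  e−x'=0.1684;  (l²−L²−(e−x')²−y'²−z²)/2L = 0.0988
  γ=atan2(-0.3863,0.1684)=-1.1597;  ψ=arccos(0.2345)=1.3341;  θ1=γ+ψ≈0.1744
φ2=120.0° → target in arm frame (0.0769, 0.0000)
  e−x'=0.0531;  (l²−L²−(e−x')²−y'²−z²)/2L = 0.1821
  θ2 = atan2(B,A) + arccos(C/0.3899) = -0.3492
arm 3 (φ=240.0°): x'=-0.0385, y'=-0.0666
  A=0.1685, B=-0.3863, C=(l²−L²−A²−y'²−z²)/(2L)=0.0988
  θ3 = atan2(B,A) + arccos(C/0.4214) = 0.1747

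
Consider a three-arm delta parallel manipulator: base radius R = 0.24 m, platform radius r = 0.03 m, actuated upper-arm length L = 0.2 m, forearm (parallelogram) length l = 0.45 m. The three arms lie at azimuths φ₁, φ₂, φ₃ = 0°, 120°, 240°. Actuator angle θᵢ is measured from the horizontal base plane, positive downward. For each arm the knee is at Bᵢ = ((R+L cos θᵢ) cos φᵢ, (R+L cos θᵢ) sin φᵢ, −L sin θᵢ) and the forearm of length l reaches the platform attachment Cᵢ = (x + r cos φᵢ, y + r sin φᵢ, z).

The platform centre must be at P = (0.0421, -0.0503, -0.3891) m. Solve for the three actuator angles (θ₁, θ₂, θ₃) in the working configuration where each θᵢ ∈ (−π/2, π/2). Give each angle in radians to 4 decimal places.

θ₁ = 0.5234, θ₂ = 0.9596, θ₃ = 0.6109

φ1=0.0° → target in arm frame (0.0421, -0.0503)
  e−x'=0.1679;  (l²−L²−(e−x')²−y'²−z²)/2L = -0.0490
  θ1 = atan2(B,A) + arccos(C/0.4238) = 0.5234
arm 2 (φ=120.0°): x'=-0.0646, y'=-0.0113
  A cos θ + B sin θ = C:  0.2746·cos θ + -0.3891·sin θ = -0.1611
  θ2 = atan2(B,A) + arccos(C/0.4762) = 0.9596
arm 3 (φ=240.0°): x'=0.0225, y'=0.0616
  e−x'=0.1875;  (l²−L²−(e−x')²−y'²−z²)/2L = -0.0696
  √(A²+B²)=0.4319;  θ3 = -1.1218+1.7327 ≈ 0.6109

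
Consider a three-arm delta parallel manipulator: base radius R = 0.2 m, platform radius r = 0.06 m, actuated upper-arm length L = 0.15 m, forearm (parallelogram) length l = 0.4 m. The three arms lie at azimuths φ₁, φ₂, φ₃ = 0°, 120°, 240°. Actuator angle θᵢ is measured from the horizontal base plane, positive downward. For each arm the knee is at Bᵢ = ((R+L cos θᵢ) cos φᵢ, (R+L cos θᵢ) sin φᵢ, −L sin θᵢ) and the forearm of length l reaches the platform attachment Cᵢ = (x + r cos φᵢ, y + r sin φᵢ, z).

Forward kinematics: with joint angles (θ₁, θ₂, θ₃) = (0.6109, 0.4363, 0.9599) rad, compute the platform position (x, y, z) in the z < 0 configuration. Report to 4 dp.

(0.0154, 0.0706, -0.3922)

arm 1 at φ=0.0°: e+L cos θ1 = 0.2629;  O1 = (0.2629, 0.0000, -0.0860)
arm 2 at φ=120.0°: e+L cos θ2 = 0.2759;  O2 = (-0.1380, 0.2390, -0.0634)
φ3=240.0°: virtual centre (-0.1130, -0.1958, -0.1229), radius l
subtract pairs → two planes through P
[-0.8017 0.4780 0.0453]·P = 0.0037;  [-0.7518 -0.3915 -0.0737]·P = -0.0103
Cramer: x(z) = 0.0052-0.0259z;  y(z) = 0.0164-0.1383z
quadratic in z: (1.0198)z²+(0.1809)z+(-0.0859)=0, √Δ=0.6191 → z ∈ {-0.3922, 0.2148}; z = -0.3922 (taking z<0)
x = 0.0154, y = 0.0706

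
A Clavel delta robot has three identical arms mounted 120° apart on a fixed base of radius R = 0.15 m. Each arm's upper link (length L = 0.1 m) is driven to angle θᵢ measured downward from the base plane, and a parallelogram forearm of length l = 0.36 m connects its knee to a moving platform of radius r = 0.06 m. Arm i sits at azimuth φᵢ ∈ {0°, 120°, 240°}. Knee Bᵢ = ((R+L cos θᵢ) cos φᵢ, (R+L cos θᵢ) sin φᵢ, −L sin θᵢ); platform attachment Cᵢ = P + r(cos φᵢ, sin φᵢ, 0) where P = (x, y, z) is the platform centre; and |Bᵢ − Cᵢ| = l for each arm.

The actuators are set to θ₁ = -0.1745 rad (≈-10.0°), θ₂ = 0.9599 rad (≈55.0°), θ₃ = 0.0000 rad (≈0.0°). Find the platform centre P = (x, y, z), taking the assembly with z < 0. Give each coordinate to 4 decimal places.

(0.0798, -0.1056, -0.3092)

arm 1 at φ=0.0°: (R−r)+L cos θ1 = 0.1885;  centre 1 = (0.1885, 0.0000, 0.0174)
centre 2 = (0.1474·cos120.0°, 0.1474·sin120.0°, -0.0819) = (-0.0737, 0.1276, -0.0819)
φ3=240.0°: virtual centre (-0.0950, -0.1645, 0.0000), radius l
|centre ₂|²−|centre ₁|² = -0.0074;  |centre ₃|²−|centre ₁|² = 0.0003
[-0.5243 0.2552 -0.1985]·P = -0.0074;  [-0.5670 -0.3291 -0.0347]·P = 0.0003
Cramer: x(z) = 0.0075-0.2339z;  y(z) = -0.0137+0.2974z
sphere 1 gives Az²+Bz+C=0 with A=1.1432, B=0.0418, C=-0.0963;  B²−4AC=0.4423;  roots -0.3092, 0.2726;  negative root z = -0.3092
x = 0.0798, y = -0.1056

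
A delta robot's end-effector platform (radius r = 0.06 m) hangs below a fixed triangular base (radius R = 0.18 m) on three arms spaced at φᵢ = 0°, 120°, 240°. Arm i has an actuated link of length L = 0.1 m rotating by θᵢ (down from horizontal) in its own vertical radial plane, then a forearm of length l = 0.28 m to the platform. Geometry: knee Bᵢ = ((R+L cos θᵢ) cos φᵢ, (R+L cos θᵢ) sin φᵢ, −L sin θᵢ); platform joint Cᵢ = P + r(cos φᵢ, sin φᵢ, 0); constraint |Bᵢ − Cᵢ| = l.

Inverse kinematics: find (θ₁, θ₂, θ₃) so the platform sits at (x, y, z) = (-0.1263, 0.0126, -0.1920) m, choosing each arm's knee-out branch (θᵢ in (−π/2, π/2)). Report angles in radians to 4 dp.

rotate P by −φ1: (-0.1263, 0.0126, -0.1920)
  A cos θ + B sin θ = C:  0.2463·cos θ + -0.1920·sin θ = -0.1464
  γ=atan2(-0.1920,0.2463)=-0.6621;  ψ=arccos(-0.4689)=2.0588;  θ1=γ+ψ≈1.3967
rotate P by −φ2: (0.0741, 0.1031, -0.1920)
  A=0.0459, B=-0.1920, C=(l²−L²−A²−y'²−z²)/(2L)=0.0940
  θ2 = atan2(B,A) + arccos(C/0.1974) = -0.2614
arm 3 (φ=240.0°): x'=0.0522, y'=-0.1157
  A cos θ + B sin θ = C:  0.0678·cos θ + -0.1920·sin θ = 0.0678
  √(A²+B²)=0.2036;  θ3 = -1.2315+1.2312 ≈ -0.0003

θ₁ = 1.3967, θ₂ = -0.2614, θ₃ = -0.0003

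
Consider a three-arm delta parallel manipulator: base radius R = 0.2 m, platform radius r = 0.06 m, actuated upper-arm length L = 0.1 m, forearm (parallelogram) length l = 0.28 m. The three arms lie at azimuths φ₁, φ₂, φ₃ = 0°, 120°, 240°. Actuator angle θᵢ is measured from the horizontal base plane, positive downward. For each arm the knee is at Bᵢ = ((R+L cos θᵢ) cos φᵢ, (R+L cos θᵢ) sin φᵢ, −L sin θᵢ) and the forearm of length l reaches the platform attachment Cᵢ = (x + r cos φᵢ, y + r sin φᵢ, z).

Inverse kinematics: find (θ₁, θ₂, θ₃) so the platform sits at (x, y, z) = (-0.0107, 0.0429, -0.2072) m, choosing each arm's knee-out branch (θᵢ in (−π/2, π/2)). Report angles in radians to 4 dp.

arm 1 (φ=0.0°): x'=-0.0107, y'=0.0429
  A cos θ + B sin θ = C:  0.1507·cos θ + -0.2072·sin θ = 0.0046
  γ=atan2(-0.2072,0.1507)=-0.9420;  ψ=arccos(0.0179)=1.5529;  θ1=γ+ψ≈0.6109
rotate P by −φ2: (0.0425, -0.0122, -0.2072)
  A=0.0975, B=-0.2072, C=(l²−L²−A²−y'²−z²)/(2L)=0.0791
  γ=atan2(-0.2072,0.0975)=-1.1310;  ψ=arccos(0.3453)=1.2182;  θ2=γ+ψ≈0.0873
arm 3 (φ=240.0°): x'=-0.0318, y'=-0.0307
  A cos θ + B sin θ = C:  0.1718·cos θ + -0.2072·sin θ = -0.0250
  γ=atan2(-0.2072,0.1718)=-0.8785;  ψ=arccos(-0.0927)=1.6637;  θ3=γ+ψ≈0.7851

θ₁ = 0.6109, θ₂ = 0.0873, θ₃ = 0.7851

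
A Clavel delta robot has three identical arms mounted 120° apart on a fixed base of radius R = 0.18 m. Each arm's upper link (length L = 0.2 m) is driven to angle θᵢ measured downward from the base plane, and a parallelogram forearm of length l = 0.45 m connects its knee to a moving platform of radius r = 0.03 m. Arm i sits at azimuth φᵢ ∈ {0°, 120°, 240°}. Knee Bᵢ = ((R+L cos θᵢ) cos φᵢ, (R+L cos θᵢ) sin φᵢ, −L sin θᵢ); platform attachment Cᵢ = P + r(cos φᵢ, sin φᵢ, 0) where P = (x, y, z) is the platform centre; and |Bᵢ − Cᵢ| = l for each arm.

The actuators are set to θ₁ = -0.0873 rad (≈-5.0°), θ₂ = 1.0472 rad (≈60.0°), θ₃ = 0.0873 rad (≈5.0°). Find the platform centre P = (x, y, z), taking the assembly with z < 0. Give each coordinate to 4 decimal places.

arm 1 at φ=0.0°: ρ1 = 0.3492;  S1 = (0.3492, 0.0000, 0.0174)
arm 2 at φ=120.0°: ρ2 = 0.2500;  S2 = (-0.1250, 0.2165, -0.1732)
arm 3 at φ=240.0°: ρ3 = 0.3492;  S3 = (-0.1746, -0.3024, -0.0174)
eliminate P² terms by subtracting sphere 1 from 2 and 3
linear system: -0.9485x+0.4330y = -0.0298−-0.3813z; -1.0477x+-0.6049y = 0.0000−-0.0698z
Cramer: x(z) = 0.0175-0.2539z;  y(z) = -0.0304+0.3244z
sphere 1 gives Az²+Bz+C=0 with A=1.1697, B=0.1139, C=-0.0912;  B²−4AC=0.4399;  roots -0.3322, 0.2348;  negative root z = -0.3322
x = 0.1019, y = -0.1381

(0.1019, -0.1381, -0.3322)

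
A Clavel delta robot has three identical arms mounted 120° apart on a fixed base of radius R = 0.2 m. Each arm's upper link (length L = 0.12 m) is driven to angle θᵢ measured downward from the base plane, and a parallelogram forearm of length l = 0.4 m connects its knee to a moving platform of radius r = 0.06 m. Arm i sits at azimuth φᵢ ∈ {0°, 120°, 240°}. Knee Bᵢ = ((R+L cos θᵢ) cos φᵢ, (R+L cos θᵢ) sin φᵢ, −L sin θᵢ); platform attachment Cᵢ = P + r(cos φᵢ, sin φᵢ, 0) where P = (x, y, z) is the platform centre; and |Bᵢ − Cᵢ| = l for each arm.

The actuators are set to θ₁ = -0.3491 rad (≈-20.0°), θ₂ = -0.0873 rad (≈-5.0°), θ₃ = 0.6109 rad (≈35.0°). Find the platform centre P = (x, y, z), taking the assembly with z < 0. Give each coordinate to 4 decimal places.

centre 1 = (0.2528·cos0.0°, 0.2528·sin0.0°, 0.0410) = (0.2528, 0.0000, 0.0410)
arm 2 at φ=120.0°: e+L cos θ2 = 0.2595;  centre 2 = (-0.1298, 0.2248, 0.0105)
arm 3 at φ=240.0°: e+L cos θ3 = 0.2383;  centre 3 = (-0.1191, -0.2064, -0.0688)
subtract pairs → two planes through P
linear system: -0.7651x+0.4495y = 0.0019−-0.0612z; -0.7438x+-0.4127y = -0.0041−-0.2198z
Cramer: x(z) = 0.0016-0.1908z;  y(z) = 0.0069-0.1886z
into |P−centre ₁|² = l²: 1.0720z² + 0.0111z + -0.0952 = 0;  Δ = 0.4083;  z = -0.3032 or 0.2928 → z<0 root = -0.3032
x = 0.0594, y = 0.0641

(0.0594, 0.0641, -0.3032)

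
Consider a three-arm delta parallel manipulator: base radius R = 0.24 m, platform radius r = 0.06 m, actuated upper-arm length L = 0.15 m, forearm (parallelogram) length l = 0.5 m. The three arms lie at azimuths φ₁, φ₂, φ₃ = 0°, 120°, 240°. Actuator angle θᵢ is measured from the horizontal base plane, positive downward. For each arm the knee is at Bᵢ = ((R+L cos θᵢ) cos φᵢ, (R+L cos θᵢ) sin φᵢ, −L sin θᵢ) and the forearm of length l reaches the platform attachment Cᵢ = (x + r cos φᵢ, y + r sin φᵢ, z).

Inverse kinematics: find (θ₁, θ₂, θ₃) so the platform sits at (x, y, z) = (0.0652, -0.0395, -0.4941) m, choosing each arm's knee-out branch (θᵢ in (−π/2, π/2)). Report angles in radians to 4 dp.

θ₁ = 0.4359, θ₂ = 0.9595, θ₃ = 0.6980

φ1=0.0° → target in arm frame (0.0652, -0.0395)
  A=0.1148, B=-0.4941, C=(l²−L²−A²−y'²−z²)/(2L)=-0.1046
  θ1 = atan2(B,A) + arccos(C/0.5073) = 0.4359
rotate P by −φ2: (-0.0668, -0.0367, -0.4941)
  e−x'=0.2468;  (l²−L²−(e−x')²−y'²−z²)/2L = -0.2630
  θ2 = atan2(B,A) + arccos(C/0.5523) = 0.9595
rotate P by −φ3: (0.0016, 0.0762, -0.4941)
  A=0.1784, B=-0.4941, C=(l²−L²−A²−y'²−z²)/(2L)=-0.1809
  θ3 = atan2(B,A) + arccos(C/0.5253) = 0.6980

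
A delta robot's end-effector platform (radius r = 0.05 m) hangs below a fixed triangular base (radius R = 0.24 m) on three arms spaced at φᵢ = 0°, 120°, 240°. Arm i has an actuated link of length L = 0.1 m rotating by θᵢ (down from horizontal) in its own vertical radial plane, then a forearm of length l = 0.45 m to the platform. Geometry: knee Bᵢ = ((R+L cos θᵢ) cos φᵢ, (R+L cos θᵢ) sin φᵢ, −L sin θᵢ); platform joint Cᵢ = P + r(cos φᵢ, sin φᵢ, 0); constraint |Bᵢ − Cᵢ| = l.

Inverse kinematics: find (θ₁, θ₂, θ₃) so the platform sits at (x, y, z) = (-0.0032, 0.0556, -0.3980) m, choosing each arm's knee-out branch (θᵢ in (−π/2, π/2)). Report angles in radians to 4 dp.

θ₁ = 0.5234, θ₂ = 0.1746, θ₃ = 0.7850

φ1=0.0° → target in arm frame (-0.0032, 0.0556)
  A=0.1932, B=-0.3980, C=(l²−L²−A²−y'²−z²)/(2L)=-0.0316
  √(A²+B²)=0.4424;  θ1 = -1.1189+1.6423 ≈ 0.5234
φ2=120.0° → target in arm frame (0.0498, -0.0250)
  A cos θ + B sin θ = C:  0.1402·cos θ + -0.3980·sin θ = 0.0690
  √(A²+B²)=0.4220;  θ2 = -1.2320+1.4065 ≈ 0.1746
arm 3 (φ=240.0°): x'=-0.0466, y'=-0.0306
  e−x'=0.2366;  (l²−L²−(e−x')²−y'²−z²)/2L = -0.1140
  θ3 = atan2(B,A) + arccos(C/0.4630) = 0.7850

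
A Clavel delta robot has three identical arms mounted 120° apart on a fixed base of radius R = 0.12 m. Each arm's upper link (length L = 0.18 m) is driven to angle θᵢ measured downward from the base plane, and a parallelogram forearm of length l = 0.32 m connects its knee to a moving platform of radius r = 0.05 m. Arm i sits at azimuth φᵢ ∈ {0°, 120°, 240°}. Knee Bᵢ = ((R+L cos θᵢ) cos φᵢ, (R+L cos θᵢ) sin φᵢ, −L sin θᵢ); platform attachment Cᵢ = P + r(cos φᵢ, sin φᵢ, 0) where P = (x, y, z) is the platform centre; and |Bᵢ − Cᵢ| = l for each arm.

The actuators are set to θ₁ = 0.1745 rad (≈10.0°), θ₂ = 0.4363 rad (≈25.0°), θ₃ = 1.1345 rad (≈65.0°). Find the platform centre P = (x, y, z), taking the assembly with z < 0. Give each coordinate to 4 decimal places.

(0.0996, 0.1095, -0.2932)

φ1=0.0°: virtual centre (0.2473, 0.0000, -0.0313), radius l
φ2=120.0°: virtual centre (-0.1166, 0.2019, -0.0761), radius l
arm 3 at φ=240.0°: (R−r)+L cos θ3 = 0.1461;  centre 3 = (-0.0730, -0.1265, -0.1631)
|centre ₂|²−|centre ₁|² = -0.0020;  |centre ₃|²−|centre ₁|² = -0.0142
plane₁₂: -0.7277x+0.4038y+-0.0896z = -0.0020
Cramer: x(z) = 0.0141-0.2918z;  y(z) = 0.0204-0.3038z
into |P−centre ₁|² = l²: 1.1774z² + 0.1862z + -0.0466 = 0;  Δ = 0.2542;  z = -0.2932 or 0.1350 → z<0 root = -0.2932
x = 0.0996, y = 0.1095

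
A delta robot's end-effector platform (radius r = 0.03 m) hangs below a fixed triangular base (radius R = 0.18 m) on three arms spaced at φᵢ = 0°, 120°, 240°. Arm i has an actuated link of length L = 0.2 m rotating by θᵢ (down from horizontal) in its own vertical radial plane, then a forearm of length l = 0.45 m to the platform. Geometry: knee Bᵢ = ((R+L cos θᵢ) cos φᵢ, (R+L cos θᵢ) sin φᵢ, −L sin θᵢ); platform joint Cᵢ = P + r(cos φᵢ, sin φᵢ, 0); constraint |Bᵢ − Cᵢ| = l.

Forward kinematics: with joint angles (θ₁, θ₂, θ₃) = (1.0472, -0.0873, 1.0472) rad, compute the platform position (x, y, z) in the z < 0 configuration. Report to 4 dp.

(-0.0971, 0.1682, -0.4050)

φ1=0.0°: virtual centre (0.2500, 0.0000, -0.1732), radius l
arm 2 at φ=120.0°: e+L cos θ2 = 0.3492;  O2 = (-0.1746, 0.3024, 0.0174)
O3 = (0.2500·cos240.0°, 0.2500·sin240.0°, -0.1732) = (-0.1250, -0.2165, -0.1732)
|O₂|²−|O₁|² = 0.0298;  |O₃|²−|O₁|² = 0.0000
plane₁₂: -0.8492x+0.6049y+0.3813z = 0.0298
det = 0.8214;  x = -0.0157+0.2010z,  y = 0.0272+-0.3481z
into |P−O₁|² = l²: 1.1616z² + 0.2207z + -0.1012 = 0;  Δ = 0.5188;  z = -0.4050 or 0.2150 → z<0 root = -0.4050
x = -0.0971, y = 0.1682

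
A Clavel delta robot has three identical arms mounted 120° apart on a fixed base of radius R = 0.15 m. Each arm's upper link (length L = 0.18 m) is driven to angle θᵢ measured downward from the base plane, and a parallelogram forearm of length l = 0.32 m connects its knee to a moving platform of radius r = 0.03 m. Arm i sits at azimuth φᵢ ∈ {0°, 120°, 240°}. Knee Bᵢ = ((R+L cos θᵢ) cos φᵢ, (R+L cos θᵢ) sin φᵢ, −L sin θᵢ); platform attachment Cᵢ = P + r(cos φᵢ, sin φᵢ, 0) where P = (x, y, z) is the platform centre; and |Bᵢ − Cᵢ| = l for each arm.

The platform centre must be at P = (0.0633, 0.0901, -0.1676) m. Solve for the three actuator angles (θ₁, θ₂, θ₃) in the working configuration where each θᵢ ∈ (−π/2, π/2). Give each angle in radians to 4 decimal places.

arm 1 (φ=0.0°): x'=0.0633, y'=0.0901
  A cos θ + B sin θ = C:  0.0567·cos θ + -0.1676·sin θ = 0.0849
  √(A²+B²)=0.1769;  θ1 = -1.2446+1.0701 ≈ -0.1745
φ2=120.0° → target in arm frame (0.0464, -0.0999)
  e−x'=0.0736;  (l²−L²−(e−x')²−y'²−z²)/2L = 0.0737
  √(A²+B²)=0.1831;  θ2 = -1.1569+1.1567 ≈ -0.0002
rotate P by −φ3: (-0.1097, 0.0098, -0.1676)
  A=0.2297, B=-0.1676, C=(l²−L²−A²−y'²−z²)/(2L)=-0.0304
  γ=atan2(-0.1676,0.2297)=-0.6304;  ψ=arccos(-0.1069)=1.6779;  θ3=γ+ψ≈1.0475

θ₁ = -0.1745, θ₂ = -0.0002, θ₃ = 1.0475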